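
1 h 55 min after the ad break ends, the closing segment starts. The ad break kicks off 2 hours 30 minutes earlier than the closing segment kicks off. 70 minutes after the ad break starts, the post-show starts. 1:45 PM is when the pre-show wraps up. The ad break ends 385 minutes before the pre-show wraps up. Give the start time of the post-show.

The ad break ends at 1:45 PM − 385 min = 7:20 AM.
The closing segment starts at 7:20 AM + 115 min = 9:15 AM.
The ad break starts at 9:15 AM − 150 min = 6:45 AM.
The post-show starts at 6:45 AM + 70 min = 7:55 AM.

7:55 AM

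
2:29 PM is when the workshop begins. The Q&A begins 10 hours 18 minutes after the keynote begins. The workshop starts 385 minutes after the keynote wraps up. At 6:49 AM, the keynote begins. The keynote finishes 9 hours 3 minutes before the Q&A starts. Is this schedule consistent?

Yes

The Q&A starts at 6:49 AM + 618 min = 5:07 PM.
The keynote ends at 5:07 PM − 543 min = 8:04 AM.
The workshop starts at 8:04 AM + 385 min = 2:29 PM.
That matches the stated 2:29 PM, so the schedule is consistent.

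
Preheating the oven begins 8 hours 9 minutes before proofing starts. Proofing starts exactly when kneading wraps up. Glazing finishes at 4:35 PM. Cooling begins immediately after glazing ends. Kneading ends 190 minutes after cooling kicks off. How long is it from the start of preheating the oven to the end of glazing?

Cooling starts at 4:35 PM.
Kneading ends at 4:35 PM + 190 min = 7:45 PM.
So proofing starts at 7:45 PM.
Preheating the oven starts at 7:45 PM − 489 min = 11:36 AM.
From 11:36 AM to 4:35 PM is 4 h 59 min.

4 h 59 min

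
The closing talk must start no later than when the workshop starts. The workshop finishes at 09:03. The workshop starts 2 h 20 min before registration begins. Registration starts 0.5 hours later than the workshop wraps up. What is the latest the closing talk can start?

07:13

Registration starts at 09:03 + 30 min = 09:33.
The workshop starts at 09:33 − 140 min = 07:13.
The closing talk is bounded by the workshop, so the latest it can start is 07:13.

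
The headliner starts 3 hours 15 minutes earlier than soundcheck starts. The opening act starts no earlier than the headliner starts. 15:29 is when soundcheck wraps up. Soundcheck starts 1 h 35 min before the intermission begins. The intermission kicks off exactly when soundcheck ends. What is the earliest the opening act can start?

The intermission starts at 15:29.
Soundcheck starts at 15:29 − 95 min = 13:54.
The headliner starts at 13:54 − 195 min = 10:39.
The opening act is bounded by the headliner, so the earliest it can start is 10:39.

10:39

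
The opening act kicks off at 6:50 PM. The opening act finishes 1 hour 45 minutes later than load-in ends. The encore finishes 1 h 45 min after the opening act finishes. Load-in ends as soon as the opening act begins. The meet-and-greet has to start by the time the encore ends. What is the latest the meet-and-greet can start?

10:20 PM

Load-in ends at 6:50 PM.
The opening act ends at 6:50 PM + 105 min = 8:35 PM.
The encore ends at 8:35 PM + 105 min = 10:20 PM.
The meet-and-greet is bounded by the encore, so the latest it can start is 10:20 PM.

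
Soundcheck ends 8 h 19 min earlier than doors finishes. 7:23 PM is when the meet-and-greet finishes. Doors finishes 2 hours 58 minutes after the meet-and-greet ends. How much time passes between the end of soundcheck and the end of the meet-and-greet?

Doors ends at 7:23 PM + 178 min = 10:21 PM.
Soundcheck ends at 10:21 PM − 499 min = 2:02 PM.
From 2:02 PM to 7:23 PM is 5 hours 21 minutes.

5 hours 21 minutes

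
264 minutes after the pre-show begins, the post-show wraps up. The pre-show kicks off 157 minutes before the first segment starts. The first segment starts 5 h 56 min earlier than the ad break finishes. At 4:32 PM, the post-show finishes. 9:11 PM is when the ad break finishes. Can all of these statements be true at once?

No

The first segment starts at 9:11 PM − 356 min = 3:15 PM.
The pre-show starts at 3:15 PM − 157 min = 12:38 PM.
The post-show ends at 12:38 PM + 264 min = 5:02 PM.
But the post-show is also said to end at 4:32 PM — a 30-minute conflict.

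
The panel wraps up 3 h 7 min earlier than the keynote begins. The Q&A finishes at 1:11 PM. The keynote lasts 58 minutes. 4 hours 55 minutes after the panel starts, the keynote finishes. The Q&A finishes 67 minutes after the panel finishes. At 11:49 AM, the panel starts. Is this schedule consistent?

The keynote ends at 11:49 AM + 295 min = 4:44 PM.
The keynote starts at 4:44 PM − 58 min = 3:46 PM.
The panel ends at 3:46 PM − 187 min = 12:39 PM.
The Q&A ends at 12:39 PM + 67 min = 1:46 PM.
But the Q&A is also said to end at 1:11 PM — a 35-minute conflict.

No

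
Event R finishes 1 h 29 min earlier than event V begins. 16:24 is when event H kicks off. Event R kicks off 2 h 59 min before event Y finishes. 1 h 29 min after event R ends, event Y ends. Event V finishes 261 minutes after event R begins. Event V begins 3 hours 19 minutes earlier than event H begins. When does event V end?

Event V starts at 16:24 − 199 min = 13:05.
Event R ends at 13:05 − 89 min = 11:36.
Event Y ends at 11:36 + 89 min = 13:05.
Event R starts at 13:05 − 179 min = 10:06.
Event V ends at 10:06 + 261 min = 14:27.

14:27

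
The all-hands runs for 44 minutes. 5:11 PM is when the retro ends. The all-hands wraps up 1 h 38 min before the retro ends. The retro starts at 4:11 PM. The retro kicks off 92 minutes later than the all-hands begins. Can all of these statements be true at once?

No

The all-hands ends at 5:11 PM − 98 min = 3:33 PM.
The all-hands starts at 3:33 PM − 44 min = 2:49 PM.
The retro starts at 2:49 PM + 92 min = 4:21 PM.
But the retro is also said to start at 4:11 PM — a 10-minute conflict.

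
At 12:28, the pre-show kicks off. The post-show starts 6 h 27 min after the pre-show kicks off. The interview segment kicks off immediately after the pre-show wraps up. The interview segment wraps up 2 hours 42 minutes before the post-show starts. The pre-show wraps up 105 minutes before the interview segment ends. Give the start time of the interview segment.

14:28

The post-show starts at 12:28 + 387 min = 18:55.
The interview segment ends at 18:55 − 162 min = 16:13.
The pre-show ends at 16:13 − 105 min = 14:28.
So the interview segment starts at 14:28.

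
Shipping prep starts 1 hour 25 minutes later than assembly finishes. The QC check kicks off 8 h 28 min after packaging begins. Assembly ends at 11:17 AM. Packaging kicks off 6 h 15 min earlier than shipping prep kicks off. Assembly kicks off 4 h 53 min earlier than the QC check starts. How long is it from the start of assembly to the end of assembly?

Shipping prep starts at 11:17 AM + 85 min = 12:42 PM.
Packaging starts at 12:42 PM − 375 min = 6:27 AM.
The QC check starts at 6:27 AM + 508 min = 2:55 PM.
Assembly starts at 2:55 PM − 293 min = 10:02 AM.
From 10:02 AM to 11:17 AM is 75 minutes.

75 minutes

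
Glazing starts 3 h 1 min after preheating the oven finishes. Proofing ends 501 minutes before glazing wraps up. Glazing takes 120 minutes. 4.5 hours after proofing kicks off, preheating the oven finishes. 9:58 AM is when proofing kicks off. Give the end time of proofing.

Preheating the oven ends at 9:58 AM + 270 min = 2:28 PM.
Glazing starts at 2:28 PM + 181 min = 5:29 PM.
Glazing ends at 5:29 PM + 120 min = 7:29 PM.
Proofing ends at 7:29 PM − 501 min = 11:08 AM.

11:08 AM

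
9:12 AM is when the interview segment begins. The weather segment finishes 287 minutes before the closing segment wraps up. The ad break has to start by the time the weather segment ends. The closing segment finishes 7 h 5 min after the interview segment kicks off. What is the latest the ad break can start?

11:30 AM

The closing segment ends at 9:12 AM + 425 min = 4:17 PM.
The weather segment ends at 4:17 PM − 287 min = 11:30 AM.
The ad break is bounded by the weather segment, so the latest it can start is 11:30 AM.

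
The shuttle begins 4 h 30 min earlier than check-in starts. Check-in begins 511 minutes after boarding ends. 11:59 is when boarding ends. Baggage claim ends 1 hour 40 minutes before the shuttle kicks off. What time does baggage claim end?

14:20

Check-in starts at 11:59 + 511 min = 20:30.
The shuttle starts at 20:30 − 270 min = 16:00.
Baggage claim ends at 16:00 − 100 min = 14:20.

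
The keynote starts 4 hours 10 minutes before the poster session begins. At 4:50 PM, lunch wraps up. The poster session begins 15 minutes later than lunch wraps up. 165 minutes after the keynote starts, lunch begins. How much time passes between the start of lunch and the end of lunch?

The poster session starts at 4:50 PM + 15 min = 5:05 PM.
The keynote starts at 5:05 PM − 250 min = 12:55 PM.
Lunch starts at 12:55 PM + 165 min = 3:40 PM.
From 3:40 PM to 4:50 PM is 1 h 10 min.

1 h 10 min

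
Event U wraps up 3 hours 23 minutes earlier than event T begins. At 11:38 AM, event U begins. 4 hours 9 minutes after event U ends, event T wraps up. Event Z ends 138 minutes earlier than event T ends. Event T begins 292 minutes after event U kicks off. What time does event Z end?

2:58 PM

Event T starts at 11:38 AM + 292 min = 4:30 PM.
Event U ends at 4:30 PM − 203 min = 1:07 PM.
Event T ends at 1:07 PM + 249 min = 5:16 PM.
Event Z ends at 5:16 PM − 138 min = 2:58 PM.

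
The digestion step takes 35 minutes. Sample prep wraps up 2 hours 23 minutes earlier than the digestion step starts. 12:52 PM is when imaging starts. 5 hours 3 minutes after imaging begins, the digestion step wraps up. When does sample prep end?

2:57 PM

The digestion step ends at 12:52 PM + 303 min = 5:55 PM.
The digestion step starts at 5:55 PM − 35 min = 5:20 PM.
Sample prep ends at 5:20 PM − 143 min = 2:57 PM.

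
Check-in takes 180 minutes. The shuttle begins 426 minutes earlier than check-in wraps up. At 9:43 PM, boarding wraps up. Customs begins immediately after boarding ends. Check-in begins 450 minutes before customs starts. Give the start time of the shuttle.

Customs starts at 9:43 PM.
Check-in starts at 9:43 PM − 450 min = 2:13 PM.
Check-in ends at 2:13 PM + 180 min = 5:13 PM.
The shuttle starts at 5:13 PM − 426 min = 10:07 AM.

10:07 AM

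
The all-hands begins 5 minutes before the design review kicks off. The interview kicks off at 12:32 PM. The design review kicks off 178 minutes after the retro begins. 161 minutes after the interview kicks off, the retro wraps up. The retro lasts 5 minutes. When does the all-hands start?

The retro ends at 12:32 PM + 161 min = 3:13 PM.
The retro starts at 3:13 PM − 5 min = 3:08 PM.
The design review starts at 3:08 PM + 178 min = 6:06 PM.
The all-hands starts at 6:06 PM − 5 min = 6:01 PM.

6:01 PM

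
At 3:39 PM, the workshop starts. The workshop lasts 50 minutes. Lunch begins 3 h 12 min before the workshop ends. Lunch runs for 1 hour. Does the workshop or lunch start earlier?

lunch

The workshop ends at 3:39 PM + 50 min = 4:29 PM.
Lunch starts at 4:29 PM − 192 min = 1:17 PM.
The workshop starts at 3:39 PM and lunch starts at 1:17 PM, so lunch is first.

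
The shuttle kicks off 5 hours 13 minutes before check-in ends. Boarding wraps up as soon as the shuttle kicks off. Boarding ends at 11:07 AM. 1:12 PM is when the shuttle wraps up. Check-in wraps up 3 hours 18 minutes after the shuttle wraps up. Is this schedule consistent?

No

Check-in ends at 1:12 PM + 198 min = 4:30 PM.
The shuttle starts at 4:30 PM − 313 min = 11:17 AM.
So boarding ends at 11:17 AM.
But boarding is also said to end at 11:07 AM — a 10-minute conflict.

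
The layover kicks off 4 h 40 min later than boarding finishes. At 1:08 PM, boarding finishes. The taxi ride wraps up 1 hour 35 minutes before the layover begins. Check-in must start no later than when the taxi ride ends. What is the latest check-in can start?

4:13 PM

The layover starts at 1:08 PM + 280 min = 5:48 PM.
The taxi ride ends at 5:48 PM − 95 min = 4:13 PM.
Check-in is bounded by the taxi ride, so the latest it can start is 4:13 PM.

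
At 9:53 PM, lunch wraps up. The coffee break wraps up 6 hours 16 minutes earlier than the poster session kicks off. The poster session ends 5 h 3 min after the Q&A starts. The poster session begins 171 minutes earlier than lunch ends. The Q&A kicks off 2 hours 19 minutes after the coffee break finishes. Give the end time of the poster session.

8:08 PM

The poster session starts at 9:53 PM − 171 min = 7:02 PM.
The coffee break ends at 7:02 PM − 376 min = 12:46 PM.
The Q&A starts at 12:46 PM + 139 min = 3:05 PM.
The poster session ends at 3:05 PM + 303 min = 8:08 PM.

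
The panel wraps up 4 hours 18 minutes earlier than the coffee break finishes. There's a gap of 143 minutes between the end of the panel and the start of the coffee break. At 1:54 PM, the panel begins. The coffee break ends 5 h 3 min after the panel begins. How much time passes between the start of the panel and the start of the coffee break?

188 minutes

The coffee break ends at 1:54 PM + 303 min = 6:57 PM.
The panel ends at 6:57 PM − 258 min = 2:39 PM.
The coffee break starts at 2:39 PM + 143 min = 5:02 PM.
From 1:54 PM to 5:02 PM is 188 minutes.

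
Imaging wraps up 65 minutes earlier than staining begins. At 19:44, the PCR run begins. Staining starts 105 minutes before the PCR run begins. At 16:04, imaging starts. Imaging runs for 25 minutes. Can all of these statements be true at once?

No

Staining starts at 19:44 − 105 min = 17:59.
Imaging ends at 17:59 − 65 min = 16:54.
Imaging starts at 16:54 − 25 min = 16:29.
But imaging is also said to start at 16:04 — a 25-minute conflict.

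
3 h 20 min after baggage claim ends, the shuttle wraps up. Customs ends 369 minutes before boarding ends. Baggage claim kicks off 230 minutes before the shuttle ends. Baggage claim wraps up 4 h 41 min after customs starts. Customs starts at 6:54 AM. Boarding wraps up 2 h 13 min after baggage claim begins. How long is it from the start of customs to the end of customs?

15 minutes

Baggage claim ends at 6:54 AM + 281 min = 11:35 AM.
The shuttle ends at 11:35 AM + 200 min = 2:55 PM.
Baggage claim starts at 2:55 PM − 230 min = 11:05 AM.
Boarding ends at 11:05 AM + 133 min = 1:18 PM.
Customs ends at 1:18 PM − 369 min = 7:09 AM.
From 6:54 AM to 7:09 AM is 15 minutes.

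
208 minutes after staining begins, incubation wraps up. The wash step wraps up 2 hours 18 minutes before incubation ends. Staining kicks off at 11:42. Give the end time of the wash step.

Incubation ends at 11:42 + 208 min = 15:10.
The wash step ends at 15:10 − 138 min = 12:52.

12:52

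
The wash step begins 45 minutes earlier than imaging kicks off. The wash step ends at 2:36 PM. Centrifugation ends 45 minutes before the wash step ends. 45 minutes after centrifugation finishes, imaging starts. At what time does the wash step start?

Centrifugation ends at 2:36 PM − 45 min = 1:51 PM.
Imaging starts at 1:51 PM + 45 min = 2:36 PM.
The wash step starts at 2:36 PM − 45 min = 1:51 PM.

1:51 PM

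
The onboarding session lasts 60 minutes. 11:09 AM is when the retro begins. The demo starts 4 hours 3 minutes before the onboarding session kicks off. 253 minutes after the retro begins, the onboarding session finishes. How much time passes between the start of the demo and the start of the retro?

The onboarding session ends at 11:09 AM + 253 min = 3:22 PM.
The onboarding session starts at 3:22 PM − 60 min = 2:22 PM.
The demo starts at 2:22 PM − 243 min = 10:19 AM.
From 10:19 AM to 11:09 AM is 50 minutes.

50 minutes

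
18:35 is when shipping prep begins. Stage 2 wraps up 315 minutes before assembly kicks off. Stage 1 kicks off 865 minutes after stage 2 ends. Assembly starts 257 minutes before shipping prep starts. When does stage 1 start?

23:28

Assembly starts at 18:35 − 257 min = 14:18.
Stage 2 ends at 14:18 − 315 min = 09:03.
Stage 1 starts at 09:03 + 865 min = 23:28.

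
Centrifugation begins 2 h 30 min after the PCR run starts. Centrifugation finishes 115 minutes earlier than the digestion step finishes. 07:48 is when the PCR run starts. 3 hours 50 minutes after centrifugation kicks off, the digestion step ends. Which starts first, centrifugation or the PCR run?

the PCR run

Centrifugation starts at 07:48 + 150 min = 10:18.
Centrifugation starts at 10:18 and the PCR run starts at 07:48, so the PCR run is first.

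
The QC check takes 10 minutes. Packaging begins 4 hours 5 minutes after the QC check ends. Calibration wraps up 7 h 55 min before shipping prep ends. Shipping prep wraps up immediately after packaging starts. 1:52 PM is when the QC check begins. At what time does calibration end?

10:12 AM

The QC check ends at 1:52 PM + 10 min = 2:02 PM.
Packaging starts at 2:02 PM + 245 min = 6:07 PM.
So shipping prep ends at 6:07 PM.
Calibration ends at 6:07 PM − 475 min = 10:12 AM.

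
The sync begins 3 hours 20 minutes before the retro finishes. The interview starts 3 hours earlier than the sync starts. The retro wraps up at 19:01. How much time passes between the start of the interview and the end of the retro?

The sync starts at 19:01 − 200 min = 15:41.
The interview starts at 15:41 − 180 min = 12:41.
From 12:41 to 19:01 is 6 hours 20 minutes.

6 hours 20 minutes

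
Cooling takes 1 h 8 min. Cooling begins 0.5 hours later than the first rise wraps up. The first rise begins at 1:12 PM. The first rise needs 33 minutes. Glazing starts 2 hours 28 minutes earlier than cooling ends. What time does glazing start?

The first rise ends at 1:12 PM + 33 min = 1:45 PM.
Cooling starts at 1:45 PM + 30 min = 2:15 PM.
Cooling ends at 2:15 PM + 68 min = 3:23 PM.
Glazing starts at 3:23 PM − 148 min = 12:55 PM.

12:55 PM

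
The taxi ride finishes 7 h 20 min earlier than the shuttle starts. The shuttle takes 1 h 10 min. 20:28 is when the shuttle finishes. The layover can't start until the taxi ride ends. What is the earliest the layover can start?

The shuttle starts at 20:28 − 70 min = 19:18.
The taxi ride ends at 19:18 − 440 min = 11:58.
The layover is bounded by the taxi ride, so the earliest it can start is 11:58.

11:58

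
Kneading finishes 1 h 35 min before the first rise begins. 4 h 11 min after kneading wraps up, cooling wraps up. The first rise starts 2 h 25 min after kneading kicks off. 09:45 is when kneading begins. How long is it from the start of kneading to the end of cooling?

5 h 1 min

The first rise starts at 09:45 + 145 min = 12:10.
Kneading ends at 12:10 − 95 min = 10:35.
Cooling ends at 10:35 + 251 min = 14:46.
From 09:45 to 14:46 is 5 h 1 min.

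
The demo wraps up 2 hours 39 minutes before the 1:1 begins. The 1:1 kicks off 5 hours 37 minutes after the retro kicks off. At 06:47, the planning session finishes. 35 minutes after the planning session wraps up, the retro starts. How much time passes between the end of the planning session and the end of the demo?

The retro starts at 06:47 + 35 min = 07:22.
The 1:1 starts at 07:22 + 337 min = 12:59.
The demo ends at 12:59 − 159 min = 10:20.
From 06:47 to 10:20 is 3 h 33 min.

3 h 33 min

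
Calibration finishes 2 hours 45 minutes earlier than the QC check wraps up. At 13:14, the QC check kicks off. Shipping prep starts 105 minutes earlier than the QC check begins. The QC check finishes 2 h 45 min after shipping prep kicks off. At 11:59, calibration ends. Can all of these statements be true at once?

Shipping prep starts at 13:14 − 105 min = 11:29.
The QC check ends at 11:29 + 165 min = 14:14.
Calibration ends at 14:14 − 165 min = 11:29.
But calibration is also said to end at 11:59 — a 30-minute conflict.

No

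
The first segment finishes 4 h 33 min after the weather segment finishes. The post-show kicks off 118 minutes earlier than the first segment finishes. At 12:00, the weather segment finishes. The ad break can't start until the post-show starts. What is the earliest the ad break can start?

The first segment ends at 12:00 + 273 min = 16:33.
The post-show starts at 16:33 − 118 min = 14:35.
The ad break is bounded by the post-show, so the earliest it can start is 14:35.

14:35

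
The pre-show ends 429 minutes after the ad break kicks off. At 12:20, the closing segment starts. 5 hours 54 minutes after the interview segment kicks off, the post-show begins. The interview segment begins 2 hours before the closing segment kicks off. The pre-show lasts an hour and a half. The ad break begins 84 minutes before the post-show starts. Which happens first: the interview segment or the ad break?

the interview segment

The interview segment starts at 12:20 − 120 min = 10:20.
The post-show starts at 10:20 + 354 min = 16:14.
The ad break starts at 16:14 − 84 min = 14:50.
The interview segment starts at 10:20 and the ad break starts at 14:50, so the interview segment is first.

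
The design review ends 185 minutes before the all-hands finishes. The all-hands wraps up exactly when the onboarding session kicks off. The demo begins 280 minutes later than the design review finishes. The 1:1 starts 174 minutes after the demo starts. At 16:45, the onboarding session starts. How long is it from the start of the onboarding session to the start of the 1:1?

The all-hands ends at 16:45.
The design review ends at 16:45 − 185 min = 13:40.
The demo starts at 13:40 + 280 min = 18:20.
The 1:1 starts at 18:20 + 174 min = 21:14.
From 16:45 to 21:14 is 4 h 29 min.

4 h 29 min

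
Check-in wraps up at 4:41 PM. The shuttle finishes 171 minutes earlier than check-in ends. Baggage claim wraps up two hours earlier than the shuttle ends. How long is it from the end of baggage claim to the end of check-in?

The shuttle ends at 4:41 PM − 171 min = 1:50 PM.
Baggage claim ends at 1:50 PM − 120 min = 11:50 AM.
From 11:50 AM to 4:41 PM is 291 minutes.

291 minutes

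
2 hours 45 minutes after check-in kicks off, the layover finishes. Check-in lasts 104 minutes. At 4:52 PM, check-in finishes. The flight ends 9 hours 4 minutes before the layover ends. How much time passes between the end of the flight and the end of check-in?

Check-in starts at 4:52 PM − 104 min = 3:08 PM.
The layover ends at 3:08 PM + 165 min = 5:53 PM.
The flight ends at 5:53 PM − 544 min = 8:49 AM.
From 8:49 AM to 4:52 PM is 8 h 3 min.

8 h 3 min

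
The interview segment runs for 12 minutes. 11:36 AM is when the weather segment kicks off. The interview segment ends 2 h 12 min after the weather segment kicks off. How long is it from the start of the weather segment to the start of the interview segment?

120 minutes

The interview segment ends at 11:36 AM + 132 min = 1:48 PM.
The interview segment starts at 1:48 PM − 12 min = 1:36 PM.
From 11:36 AM to 1:36 PM is 120 minutes.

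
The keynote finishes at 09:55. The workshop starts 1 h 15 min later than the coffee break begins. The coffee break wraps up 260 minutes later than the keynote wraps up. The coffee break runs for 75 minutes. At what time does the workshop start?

14:15

The coffee break ends at 09:55 + 260 min = 14:15.
The coffee break starts at 14:15 − 75 min = 13:00.
The workshop starts at 13:00 + 75 min = 14:15.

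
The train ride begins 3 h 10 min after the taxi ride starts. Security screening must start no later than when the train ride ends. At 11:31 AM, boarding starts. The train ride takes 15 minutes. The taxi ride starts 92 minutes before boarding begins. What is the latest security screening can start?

1:24 PM

The taxi ride starts at 11:31 AM − 92 min = 9:59 AM.
The train ride starts at 9:59 AM + 190 min = 1:09 PM.
The train ride ends at 1:09 PM + 15 min = 1:24 PM.
Security screening is bounded by the train ride, so the latest it can start is 1:24 PM.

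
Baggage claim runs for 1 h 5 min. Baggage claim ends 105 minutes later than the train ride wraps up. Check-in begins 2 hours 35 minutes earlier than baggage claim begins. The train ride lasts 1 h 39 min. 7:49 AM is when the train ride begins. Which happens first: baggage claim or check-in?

The train ride ends at 7:49 AM + 99 min = 9:28 AM.
Baggage claim ends at 9:28 AM + 105 min = 11:13 AM.
Baggage claim starts at 11:13 AM − 65 min = 10:08 AM.
Check-in starts at 10:08 AM − 155 min = 7:33 AM.
Baggage claim starts at 10:08 AM and check-in starts at 7:33 AM, so check-in is first.

check-in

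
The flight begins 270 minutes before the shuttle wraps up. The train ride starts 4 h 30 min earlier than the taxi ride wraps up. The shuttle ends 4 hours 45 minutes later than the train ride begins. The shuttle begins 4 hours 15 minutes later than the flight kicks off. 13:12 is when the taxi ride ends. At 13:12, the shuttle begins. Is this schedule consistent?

The train ride starts at 13:12 − 270 min = 08:42.
The shuttle ends at 08:42 + 285 min = 13:27.
The flight starts at 13:27 − 270 min = 08:57.
The shuttle starts at 08:57 + 255 min = 13:12.
That matches the stated 13:12, so the schedule is consistent.

Yes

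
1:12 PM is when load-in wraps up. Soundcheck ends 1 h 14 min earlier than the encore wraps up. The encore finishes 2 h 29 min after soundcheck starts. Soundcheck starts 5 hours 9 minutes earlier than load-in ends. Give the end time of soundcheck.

9:18 AM

Soundcheck starts at 1:12 PM − 309 min = 8:03 AM.
The encore ends at 8:03 AM + 149 min = 10:32 AM.
Soundcheck ends at 10:32 AM − 74 min = 9:18 AM.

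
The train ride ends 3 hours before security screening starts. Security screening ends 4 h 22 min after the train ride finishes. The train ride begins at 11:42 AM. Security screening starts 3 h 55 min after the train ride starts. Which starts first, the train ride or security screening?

the train ride

Security screening starts at 11:42 AM + 235 min = 3:37 PM.
The train ride starts at 11:42 AM and security screening starts at 3:37 PM, so the train ride is first.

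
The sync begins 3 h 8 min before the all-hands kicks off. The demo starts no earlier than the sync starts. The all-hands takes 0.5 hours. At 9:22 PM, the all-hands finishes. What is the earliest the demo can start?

The all-hands starts at 9:22 PM − 30 min = 8:52 PM.
The sync starts at 8:52 PM − 188 min = 5:44 PM.
The demo is bounded by the sync, so the earliest it can start is 5:44 PM.

5:44 PM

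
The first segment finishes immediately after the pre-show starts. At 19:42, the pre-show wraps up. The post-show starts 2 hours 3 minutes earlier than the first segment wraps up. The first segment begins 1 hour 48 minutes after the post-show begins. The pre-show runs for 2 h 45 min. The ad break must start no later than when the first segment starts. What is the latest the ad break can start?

The pre-show starts at 19:42 − 165 min = 16:57.
So the first segment ends at 16:57.
The post-show starts at 16:57 − 123 min = 14:54.
The first segment starts at 14:54 + 108 min = 16:42.
The ad break is bounded by the first segment, so the latest it can start is 16:42.

16:42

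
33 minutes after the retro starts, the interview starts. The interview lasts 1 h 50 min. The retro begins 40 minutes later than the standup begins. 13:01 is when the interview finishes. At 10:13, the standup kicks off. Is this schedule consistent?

No

The retro starts at 10:13 + 40 min = 10:53.
The interview starts at 10:53 + 33 min = 11:26.
The interview ends at 11:26 + 110 min = 13:16.
But the interview is also said to end at 13:01 — a 15-minute conflict.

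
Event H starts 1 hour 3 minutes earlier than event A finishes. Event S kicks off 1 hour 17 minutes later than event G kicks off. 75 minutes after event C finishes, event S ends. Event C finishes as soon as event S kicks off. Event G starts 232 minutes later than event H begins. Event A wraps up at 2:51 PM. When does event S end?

Event H starts at 2:51 PM − 63 min = 1:48 PM.
Event G starts at 1:48 PM + 232 min = 5:40 PM.
Event S starts at 5:40 PM + 77 min = 6:57 PM.
So event C ends at 6:57 PM.
Event S ends at 6:57 PM + 75 min = 8:12 PM.

8:12 PM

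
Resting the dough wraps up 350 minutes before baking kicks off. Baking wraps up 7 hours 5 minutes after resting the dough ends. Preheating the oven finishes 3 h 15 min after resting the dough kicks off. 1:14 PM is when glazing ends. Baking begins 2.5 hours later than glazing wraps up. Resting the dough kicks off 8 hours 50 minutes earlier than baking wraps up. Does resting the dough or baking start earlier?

resting the dough

Baking starts at 1:14 PM + 150 min = 3:44 PM.
Resting the dough ends at 3:44 PM − 350 min = 9:54 AM.
Baking ends at 9:54 AM + 425 min = 4:59 PM.
Resting the dough starts at 4:59 PM − 530 min = 8:09 AM.
Resting the dough starts at 8:09 AM and baking starts at 3:44 PM, so resting the dough is first.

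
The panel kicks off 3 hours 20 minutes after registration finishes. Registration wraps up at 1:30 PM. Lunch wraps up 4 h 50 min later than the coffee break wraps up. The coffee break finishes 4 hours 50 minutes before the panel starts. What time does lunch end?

4:50 PM

The panel starts at 1:30 PM + 200 min = 4:50 PM.
The coffee break ends at 4:50 PM − 290 min = 12:00 PM.
Lunch ends at 12:00 PM + 290 min = 4:50 PM.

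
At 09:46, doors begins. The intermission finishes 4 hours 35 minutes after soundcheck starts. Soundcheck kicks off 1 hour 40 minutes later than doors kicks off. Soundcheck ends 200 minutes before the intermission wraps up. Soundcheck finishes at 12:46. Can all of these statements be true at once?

Soundcheck starts at 09:46 + 100 min = 11:26.
The intermission ends at 11:26 + 275 min = 16:01.
Soundcheck ends at 16:01 − 200 min = 12:41.
But soundcheck is also said to end at 12:46 — a 5-minute conflict.

No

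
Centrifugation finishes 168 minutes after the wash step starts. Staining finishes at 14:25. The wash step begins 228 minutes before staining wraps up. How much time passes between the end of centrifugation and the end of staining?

1 hour

The wash step starts at 14:25 − 228 min = 10:37.
Centrifugation ends at 10:37 + 168 min = 13:25.
From 13:25 to 14:25 is 1 hour.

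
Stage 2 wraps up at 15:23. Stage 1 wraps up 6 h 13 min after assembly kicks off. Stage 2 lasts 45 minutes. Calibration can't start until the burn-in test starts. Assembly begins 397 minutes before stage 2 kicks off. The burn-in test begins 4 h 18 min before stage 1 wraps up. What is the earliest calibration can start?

Stage 2 starts at 15:23 − 45 min = 14:38.
Assembly starts at 14:38 − 397 min = 08:01.
Stage 1 ends at 08:01 + 373 min = 14:14.
The burn-in test starts at 14:14 − 258 min = 09:56.
Calibration is bounded by the burn-in test, so the earliest it can start is 09:56.

09:56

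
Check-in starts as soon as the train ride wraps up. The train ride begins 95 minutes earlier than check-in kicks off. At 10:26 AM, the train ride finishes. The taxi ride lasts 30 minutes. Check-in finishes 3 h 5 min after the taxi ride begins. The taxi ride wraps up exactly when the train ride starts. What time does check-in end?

Check-in starts at 10:26 AM.
The train ride starts at 10:26 AM − 95 min = 8:51 AM.
So the taxi ride ends at 8:51 AM.
The taxi ride starts at 8:51 AM − 30 min = 8:21 AM.
Check-in ends at 8:21 AM + 185 min = 11:26 AM.

11:26 AM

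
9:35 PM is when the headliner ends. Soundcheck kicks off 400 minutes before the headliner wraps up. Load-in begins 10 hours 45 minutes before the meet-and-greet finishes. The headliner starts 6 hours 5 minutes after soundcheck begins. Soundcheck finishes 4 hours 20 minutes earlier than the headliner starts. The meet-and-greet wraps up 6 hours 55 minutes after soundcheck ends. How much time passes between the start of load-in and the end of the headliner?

Soundcheck starts at 9:35 PM − 400 min = 2:55 PM.
The headliner starts at 2:55 PM + 365 min = 9:00 PM.
Soundcheck ends at 9:00 PM − 260 min = 4:40 PM.
The meet-and-greet ends at 4:40 PM + 415 min = 11:35 PM.
Load-in starts at 11:35 PM − 645 min = 12:50 PM.
From 12:50 PM to 9:35 PM is 8 hours 45 minutes.

8 hours 45 minutes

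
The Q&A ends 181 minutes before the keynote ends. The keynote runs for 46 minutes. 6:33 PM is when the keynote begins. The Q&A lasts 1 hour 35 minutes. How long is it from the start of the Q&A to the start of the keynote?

The keynote ends at 6:33 PM + 46 min = 7:19 PM.
The Q&A ends at 7:19 PM − 181 min = 4:18 PM.
The Q&A starts at 4:18 PM − 95 min = 2:43 PM.
From 2:43 PM to 6:33 PM is 3 hours 50 minutes.

3 hours 50 minutes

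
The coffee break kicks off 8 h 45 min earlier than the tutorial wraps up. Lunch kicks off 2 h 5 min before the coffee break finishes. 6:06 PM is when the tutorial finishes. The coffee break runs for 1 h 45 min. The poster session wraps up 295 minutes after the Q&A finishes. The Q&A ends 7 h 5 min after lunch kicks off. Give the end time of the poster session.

The coffee break starts at 6:06 PM − 525 min = 9:21 AM.
The coffee break ends at 9:21 AM + 105 min = 11:06 AM.
Lunch starts at 11:06 AM − 125 min = 9:01 AM.
The Q&A ends at 9:01 AM + 425 min = 4:06 PM.
The poster session ends at 4:06 PM + 295 min = 9:01 PM.

9:01 PM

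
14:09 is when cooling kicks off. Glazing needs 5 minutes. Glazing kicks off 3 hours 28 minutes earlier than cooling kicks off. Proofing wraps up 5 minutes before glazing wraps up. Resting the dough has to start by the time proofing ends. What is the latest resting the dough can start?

Glazing starts at 14:09 − 208 min = 10:41.
Glazing ends at 10:41 + 5 min = 10:46.
Proofing ends at 10:46 − 5 min = 10:41.
Resting the dough is bounded by proofing, so the latest it can start is 10:41.

10:41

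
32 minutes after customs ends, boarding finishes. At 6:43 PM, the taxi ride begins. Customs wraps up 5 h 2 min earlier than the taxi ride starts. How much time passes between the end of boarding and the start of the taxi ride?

270 minutes

Customs ends at 6:43 PM − 302 min = 1:41 PM.
Boarding ends at 1:41 PM + 32 min = 2:13 PM.
From 2:13 PM to 6:43 PM is 270 minutes.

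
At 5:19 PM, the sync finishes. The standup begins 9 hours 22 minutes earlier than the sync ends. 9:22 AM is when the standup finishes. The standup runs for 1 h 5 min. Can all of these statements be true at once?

The standup starts at 5:19 PM − 562 min = 7:57 AM.
The standup ends at 7:57 AM + 65 min = 9:02 AM.
But the standup is also said to end at 9:22 AM — a 20-minute conflict.

No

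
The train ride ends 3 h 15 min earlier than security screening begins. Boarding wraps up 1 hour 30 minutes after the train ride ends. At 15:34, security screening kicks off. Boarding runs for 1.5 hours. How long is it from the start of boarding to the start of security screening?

195 minutes

The train ride ends at 15:34 − 195 min = 12:19.
Boarding ends at 12:19 + 90 min = 13:49.
Boarding starts at 13:49 − 90 min = 12:19.
From 12:19 to 15:34 is 195 minutes.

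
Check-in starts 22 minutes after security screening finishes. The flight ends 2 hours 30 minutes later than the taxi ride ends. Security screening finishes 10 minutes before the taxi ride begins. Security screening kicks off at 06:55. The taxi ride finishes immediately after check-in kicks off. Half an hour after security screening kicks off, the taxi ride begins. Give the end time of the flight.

The taxi ride starts at 06:55 + 30 min = 07:25.
Security screening ends at 07:25 − 10 min = 07:15.
Check-in starts at 07:15 + 22 min = 07:37.
So the taxi ride ends at 07:37.
The flight ends at 07:37 + 150 min = 10:07.

10:07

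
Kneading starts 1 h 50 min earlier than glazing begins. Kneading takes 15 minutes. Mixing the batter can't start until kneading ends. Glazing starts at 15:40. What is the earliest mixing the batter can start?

Kneading starts at 15:40 − 110 min = 13:50.
Kneading ends at 13:50 + 15 min = 14:05.
Mixing the batter is bounded by kneading, so the earliest it can start is 14:05.

14:05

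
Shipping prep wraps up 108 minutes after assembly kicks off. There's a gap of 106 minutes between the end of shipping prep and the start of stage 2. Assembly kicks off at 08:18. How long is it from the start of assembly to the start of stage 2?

3 hours 34 minutes

Shipping prep ends at 08:18 + 108 min = 10:06.
Stage 2 starts at 10:06 + 106 min = 11:52.
From 08:18 to 11:52 is 3 hours 34 minutes.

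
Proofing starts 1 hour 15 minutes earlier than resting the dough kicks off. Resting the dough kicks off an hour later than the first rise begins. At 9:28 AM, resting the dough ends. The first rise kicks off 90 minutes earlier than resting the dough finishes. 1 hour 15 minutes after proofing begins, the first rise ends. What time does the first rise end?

The first rise starts at 9:28 AM − 90 min = 7:58 AM.
Resting the dough starts at 7:58 AM + 60 min = 8:58 AM.
Proofing starts at 8:58 AM − 75 min = 7:43 AM.
The first rise ends at 7:43 AM + 75 min = 8:58 AM.

8:58 AM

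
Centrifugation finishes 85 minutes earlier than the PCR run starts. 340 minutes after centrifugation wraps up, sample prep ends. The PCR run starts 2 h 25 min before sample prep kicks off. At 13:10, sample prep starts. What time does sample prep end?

The PCR run starts at 13:10 − 145 min = 10:45.
Centrifugation ends at 10:45 − 85 min = 09:20.
Sample prep ends at 09:20 + 340 min = 15:00.

15:00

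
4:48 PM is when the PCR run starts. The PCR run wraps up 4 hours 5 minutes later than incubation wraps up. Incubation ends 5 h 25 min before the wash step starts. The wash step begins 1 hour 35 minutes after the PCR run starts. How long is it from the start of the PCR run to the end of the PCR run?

The wash step starts at 4:48 PM + 95 min = 6:23 PM.
Incubation ends at 6:23 PM − 325 min = 12:58 PM.
The PCR run ends at 12:58 PM + 245 min = 5:03 PM.
From 4:48 PM to 5:03 PM is 15 minutes.

15 minutes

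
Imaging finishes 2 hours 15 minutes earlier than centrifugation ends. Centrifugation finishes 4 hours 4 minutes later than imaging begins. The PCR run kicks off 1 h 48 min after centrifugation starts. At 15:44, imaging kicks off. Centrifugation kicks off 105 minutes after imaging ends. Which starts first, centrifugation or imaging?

Centrifugation ends at 15:44 + 244 min = 19:48.
Imaging ends at 19:48 − 135 min = 17:33.
Centrifugation starts at 17:33 + 105 min = 19:18.
Centrifugation starts at 19:18 and imaging starts at 15:44, so imaging is first.

imaging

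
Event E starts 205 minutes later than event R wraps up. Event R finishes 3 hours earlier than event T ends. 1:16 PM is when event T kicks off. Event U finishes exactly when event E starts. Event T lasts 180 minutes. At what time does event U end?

4:41 PM

Event T ends at 1:16 PM + 180 min = 4:16 PM.
Event R ends at 4:16 PM − 180 min = 1:16 PM.
Event E starts at 1:16 PM + 205 min = 4:41 PM.
So event U ends at 4:41 PM.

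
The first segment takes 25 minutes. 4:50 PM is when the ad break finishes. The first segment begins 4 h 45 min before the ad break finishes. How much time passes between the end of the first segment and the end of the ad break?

The first segment starts at 4:50 PM − 285 min = 12:05 PM.
The first segment ends at 12:05 PM + 25 min = 12:30 PM.
From 12:30 PM to 4:50 PM is 4 hours 20 minutes.

4 hours 20 minutes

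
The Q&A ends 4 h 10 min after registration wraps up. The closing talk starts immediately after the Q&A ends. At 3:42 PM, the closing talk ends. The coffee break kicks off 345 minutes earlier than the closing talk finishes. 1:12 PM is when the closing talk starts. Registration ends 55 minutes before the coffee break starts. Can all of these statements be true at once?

The coffee break starts at 3:42 PM − 345 min = 9:57 AM.
Registration ends at 9:57 AM − 55 min = 9:02 AM.
The Q&A ends at 9:02 AM + 250 min = 1:12 PM.
So the closing talk starts at 1:12 PM.
That matches the stated 1:12 PM, so the schedule is consistent.

Yes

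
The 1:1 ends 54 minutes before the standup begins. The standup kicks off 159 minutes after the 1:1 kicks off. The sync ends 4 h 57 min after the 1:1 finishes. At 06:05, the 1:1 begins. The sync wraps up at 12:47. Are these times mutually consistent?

Yes

The standup starts at 06:05 + 159 min = 08:44.
The 1:1 ends at 08:44 − 54 min = 07:50.
The sync ends at 07:50 + 297 min = 12:47.
That matches the stated 12:47, so the schedule is consistent.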